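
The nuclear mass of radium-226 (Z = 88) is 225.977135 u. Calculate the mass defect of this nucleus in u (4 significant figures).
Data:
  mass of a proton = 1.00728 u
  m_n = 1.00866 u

Mass of separated nucleons = 88(1.00728) + 138(1.00866) = 88.64064 + 139.19508 = 227.83572 u
Δm = 227.83572 − 225.977135 = 1.858585 u

1.859 u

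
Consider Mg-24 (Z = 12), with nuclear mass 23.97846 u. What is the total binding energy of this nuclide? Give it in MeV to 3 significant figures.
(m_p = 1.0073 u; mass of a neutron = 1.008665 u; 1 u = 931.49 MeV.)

199 MeV

The nucleus contains 12 protons and 24 − 12 = 12 neutrons.
Σm = 12·m_p + 12·m_n = 12.0876 + 12.103980 = 24.191580 u
Δm = 24.191580 − 23.97846 = 0.213120 u
E_B = 0.213120 × 931.49 = 198.519 MeV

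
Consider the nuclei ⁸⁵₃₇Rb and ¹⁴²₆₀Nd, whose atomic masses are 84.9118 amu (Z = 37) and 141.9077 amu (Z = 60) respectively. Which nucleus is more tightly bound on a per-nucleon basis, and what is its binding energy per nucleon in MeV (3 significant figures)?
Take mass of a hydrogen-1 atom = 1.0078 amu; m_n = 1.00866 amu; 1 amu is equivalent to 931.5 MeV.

⁸⁵₃₇Rb: Σm = 37(1.0078) + 48(1.00866) = 85.70428 amu; Δm = 0.79248 amu; E_B = 738.195 MeV; E_B/A = 8.6846 MeV
¹⁴²₆₀Nd: Σm = 60(1.0078) + 82(1.00866) = 143.17812 amu; Δm = 1.27042 amu; E_B = 1183.4 MeV; E_B/A = 8.334 MeV
⁸⁵₃₇Rb has the higher binding energy per nucleon, so it is the more tightly bound nucleus.

⁸⁵₃₇Rb; 8.68 MeV/nucleon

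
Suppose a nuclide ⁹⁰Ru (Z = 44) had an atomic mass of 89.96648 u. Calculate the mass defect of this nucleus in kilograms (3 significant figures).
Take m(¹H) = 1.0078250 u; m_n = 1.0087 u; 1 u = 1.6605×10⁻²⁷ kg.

The nucleus contains 44 protons and 90 − 44 = 46 neutrons.
Σm = 44·m(¹H) + 46·m_n = 44.3443000 + 46.4002 = 90.7445000 u
The mass defect is 90.7445000 − 89.96648 = 0.7780200 u.
In SI units: 0.7780200 u × 1.6605×10⁻²⁷ kg/u = 1.2919e-27 kg

1.29e-27 kg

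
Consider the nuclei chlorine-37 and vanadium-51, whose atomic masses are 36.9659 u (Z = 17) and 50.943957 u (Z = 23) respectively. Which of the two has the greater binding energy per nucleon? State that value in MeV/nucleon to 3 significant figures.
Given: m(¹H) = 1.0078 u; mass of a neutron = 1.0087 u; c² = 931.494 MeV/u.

vanadium-51; 8.75 MeV/nucleon

chlorine-37: Σm = 17(1.0078) + 20(1.0087) = 37.3066 u; Δm = 0.3407 u; E_B = 317.36 MeV; E_B/A = 8.577 MeV
vanadium-51: Σm = 23(1.0078) + 28(1.0087) = 51.4230 u; Δm = 0.479043 u; E_B = 446.23 MeV; E_B/A = 8.750 MeV
vanadium-51 has the higher binding energy per nucleon, so it is the more tightly bound nucleus.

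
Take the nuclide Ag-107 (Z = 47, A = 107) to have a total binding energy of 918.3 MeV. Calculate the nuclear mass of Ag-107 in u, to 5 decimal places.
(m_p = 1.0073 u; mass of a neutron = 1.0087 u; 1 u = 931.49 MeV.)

106.87926 u

Mass defect = 918.3 MeV / (931.49 MeV/u) = 0.9858399 u
Constituent mass = 47(1.0073) + 60(1.0087) = 107.8651 u
Nuclear mass = 107.8651 − 0.9858399 = 106.8792601 u ≈ 106.87926 u (to 5 decimal places)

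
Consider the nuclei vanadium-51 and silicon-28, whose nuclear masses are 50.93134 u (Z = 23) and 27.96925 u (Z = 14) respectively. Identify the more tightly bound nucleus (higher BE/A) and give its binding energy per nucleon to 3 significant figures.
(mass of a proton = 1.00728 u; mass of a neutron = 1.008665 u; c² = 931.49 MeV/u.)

vanadium-51; 8.74 MeV/nucleon

vanadium-51: Σm = 23(1.00728) + 28(1.008665) = 51.410060 u; Δm = 0.478720 u; E_B = 445.92 MeV; E_B/A = 8.744 MeV
silicon-28: Σm = 14(1.00728) + 14(1.008665) = 28.223230 u; Δm = 0.253980 u; E_B = 236.58 MeV; E_B/A = 8.449 MeV
vanadium-51 has the higher binding energy per nucleon, so it is the more tightly bound nucleus.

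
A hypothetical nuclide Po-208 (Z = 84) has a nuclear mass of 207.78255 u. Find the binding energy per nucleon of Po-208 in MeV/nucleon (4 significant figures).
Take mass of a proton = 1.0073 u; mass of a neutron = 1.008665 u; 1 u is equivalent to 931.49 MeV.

8.532 MeV/nucleon

The nucleus contains 84 protons and 208 − 84 = 124 neutrons.
Mass of separated nucleons = 84(1.0073) + 124(1.008665) = 84.6132 + 125.074460 = 209.687660 u
The mass defect is 209.687660 − 207.78255 = 1.905110 u.
Converting to energy: 1.905110 u × 931.49 MeV/u = 1774.59 MeV
BE/A = 1774.59 MeV / 208 = 8.532 MeV/nucleon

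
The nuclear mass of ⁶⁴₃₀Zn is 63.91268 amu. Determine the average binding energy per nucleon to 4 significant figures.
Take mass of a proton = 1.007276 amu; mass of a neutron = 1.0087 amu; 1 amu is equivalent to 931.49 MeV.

The nucleus contains 30 protons and 64 − 30 = 34 neutrons.
Total constituent mass: 30 × 1.007276 + 34 × 1.0087 = 64.514080 amu
Mass defect Δm = 64.514080 − 63.91268 = 0.601400 amu
Converting to energy: 0.601400 amu × 931.49 MeV/amu = 560.198 MeV
Per nucleon: 560.198 / 64 = 8.753 MeV

8.753 MeV/nucleon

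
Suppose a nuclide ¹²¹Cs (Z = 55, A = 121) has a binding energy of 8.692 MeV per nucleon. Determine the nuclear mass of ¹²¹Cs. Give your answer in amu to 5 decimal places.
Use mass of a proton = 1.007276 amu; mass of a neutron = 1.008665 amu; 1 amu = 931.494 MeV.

120.84299 amu

Total binding energy = 121 × 8.692 = 1051.732 MeV
Mass defect = 1051.732 MeV / (931.494 MeV/amu) = 1.1290808 amu
Constituent mass = 55(1.007276) + 66(1.008665) = 121.972070 amu
Nuclear mass = 121.972070 − 1.1290808 = 120.8429892 amu ≈ 120.84299 amu (to 5 decimal places)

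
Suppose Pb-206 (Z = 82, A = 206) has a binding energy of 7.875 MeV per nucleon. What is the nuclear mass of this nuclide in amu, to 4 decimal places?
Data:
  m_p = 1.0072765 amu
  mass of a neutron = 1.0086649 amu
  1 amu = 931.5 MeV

205.9296 amu

Total binding energy = 206 × 7.875 = 1622.250 MeV
Mass defect = 1622.250 MeV / (931.5 MeV/amu) = 1.741546 amu
Constituent mass = 82(1.0072765) + 124(1.0086649) = 207.6711206 amu
Nuclear mass = 207.6711206 − 1.741546 = 205.9295746 amu ≈ 205.9296 amu (to 4 decimal places)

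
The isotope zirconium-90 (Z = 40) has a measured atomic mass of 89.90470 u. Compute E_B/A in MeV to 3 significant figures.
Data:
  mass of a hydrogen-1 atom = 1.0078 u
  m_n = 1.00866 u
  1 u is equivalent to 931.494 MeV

8.70 MeV/nucleon

With 40 protons and 50 neutrons (A = 90):
Mass of separated nucleons = 40(1.0078) + 50(1.00866) = 40.3120 + 50.43300 = 90.74500 u
Mass defect Δm = 90.74500 − 89.90470 = 0.84030 u
Binding energy = Δm·c² = 0.84030 × 931.494 MeV/u = 782.734 MeV
Per nucleon: 782.734 / 90 = 8.697 MeV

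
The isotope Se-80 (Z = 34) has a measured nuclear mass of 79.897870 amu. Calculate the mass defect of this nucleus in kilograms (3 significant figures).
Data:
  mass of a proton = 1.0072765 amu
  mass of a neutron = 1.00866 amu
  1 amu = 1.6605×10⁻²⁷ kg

With 34 protons and 46 neutrons (A = 80):
Mass of separated nucleons = 34(1.0072765) + 46(1.00866) = 34.2474010 + 46.39836 = 80.6457610 amu
Δm = 80.6457610 − 79.897870 = 0.7478910 amu
In SI units: 0.7478910 amu × 1.6605×10⁻²⁷ kg/amu = 1.2419e-27 kg

1.24e-27 kg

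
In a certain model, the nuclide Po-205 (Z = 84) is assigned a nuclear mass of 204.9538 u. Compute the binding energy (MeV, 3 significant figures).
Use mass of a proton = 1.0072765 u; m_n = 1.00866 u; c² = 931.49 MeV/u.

1590 MeV

The nucleus contains 84 protons and 205 − 84 = 121 neutrons.
Mass of separated nucleons = 84(1.0072765) + 121(1.00866) = 84.6112260 + 122.04786 = 206.6590860 u
The mass defect is 206.6590860 − 204.9538 = 1.7052860 u.
Binding energy = Δm·c² = 1.7052860 × 931.49 MeV/u = 1588.46 MeV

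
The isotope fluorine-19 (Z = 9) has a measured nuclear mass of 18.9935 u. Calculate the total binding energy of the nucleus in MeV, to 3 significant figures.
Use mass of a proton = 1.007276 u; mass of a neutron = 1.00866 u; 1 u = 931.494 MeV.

148 MeV

With 9 protons and 10 neutrons (A = 19):
Mass of separated nucleons = 9(1.007276) + 10(1.00866) = 9.065484 + 10.08660 = 19.152084 u
Mass defect Δm = 19.152084 − 18.9935 = 0.158584 u
E_B = 0.158584 × 931.494 = 147.720 MeV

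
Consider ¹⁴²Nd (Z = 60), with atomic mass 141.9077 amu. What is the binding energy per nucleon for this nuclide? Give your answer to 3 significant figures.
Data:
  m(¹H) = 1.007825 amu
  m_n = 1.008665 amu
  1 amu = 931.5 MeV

8.35 MeV/nucleon

The nucleus contains 60 protons and 142 − 60 = 82 neutrons.
Mass of separated nucleons = 60(1.007825) + 82(1.008665) = 60.469500 + 82.710530 = 143.180030 amu
Mass defect Δm = 143.180030 − 141.9077 = 1.272330 amu
Binding energy = Δm·c² = 1.272330 × 931.5 MeV/amu = 1185.18 MeV
Per nucleon: 1185.18 / 142 = 8.346 MeV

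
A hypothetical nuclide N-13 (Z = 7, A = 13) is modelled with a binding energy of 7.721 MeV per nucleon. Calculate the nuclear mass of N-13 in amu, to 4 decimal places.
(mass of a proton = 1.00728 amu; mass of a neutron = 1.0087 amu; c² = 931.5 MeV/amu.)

Total binding energy = 13 × 7.721 = 100.373 MeV
Mass defect = 100.373 MeV / (931.5 MeV/amu) = 0.107754 amu
Constituent mass = 7(1.00728) + 6(1.0087) = 13.10316 amu
Nuclear mass = 13.10316 − 0.107754 = 12.995406 amu ≈ 12.9954 amu (to 4 decimal places)

12.9954 amu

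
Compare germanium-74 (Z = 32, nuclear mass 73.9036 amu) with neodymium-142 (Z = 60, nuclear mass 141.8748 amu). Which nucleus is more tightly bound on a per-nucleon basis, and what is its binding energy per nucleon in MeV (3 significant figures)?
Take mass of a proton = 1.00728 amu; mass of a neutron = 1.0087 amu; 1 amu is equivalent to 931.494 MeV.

germanium-74; 8.75 MeV/nucleon

germanium-74: Σm = 32(1.00728) + 42(1.0087) = 74.59836 amu; Δm = 0.69476 amu; E_B = 647.16 MeV; E_B/A = 8.745 MeV
neodymium-142: Σm = 60(1.00728) + 82(1.0087) = 143.15020 amu; Δm = 1.27540 amu; E_B = 1188.0 MeV; E_B/A = 8.366 MeV
germanium-74 has the higher binding energy per nucleon, so it is the more tightly bound nucleus.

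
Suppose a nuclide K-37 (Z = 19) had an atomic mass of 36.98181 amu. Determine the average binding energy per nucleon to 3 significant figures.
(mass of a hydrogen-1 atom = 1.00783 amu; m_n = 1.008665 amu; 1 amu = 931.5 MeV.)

The nucleus contains 19 protons and 37 − 19 = 18 neutrons.
Mass of separated nucleons = 19(1.00783) + 18(1.008665) = 19.14877 + 18.155970 = 37.304740 amu
The mass defect is 37.304740 − 36.98181 = 0.322930 amu.
E_B = 0.322930 × 931.5 = 300.809 MeV
Per nucleon: 300.809 / 37 = 8.130 MeV

8.13 MeV/nucleon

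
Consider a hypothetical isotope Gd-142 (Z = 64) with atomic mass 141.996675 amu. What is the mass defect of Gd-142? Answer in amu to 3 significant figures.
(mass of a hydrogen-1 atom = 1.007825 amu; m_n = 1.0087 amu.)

Z = 64, so N = A − Z = 142 − 64 = 78.
Mass of separated nucleons = 64(1.007825) + 78(1.0087) = 64.500800 + 78.6786 = 143.179400 amu
The mass defect is 143.179400 − 141.996675 = 1.182725 amu.

1.18 amu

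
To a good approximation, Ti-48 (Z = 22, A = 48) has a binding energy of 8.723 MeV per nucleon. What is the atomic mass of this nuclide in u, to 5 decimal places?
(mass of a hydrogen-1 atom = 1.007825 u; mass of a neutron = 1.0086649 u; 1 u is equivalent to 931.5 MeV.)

47.94794 u

Total binding energy = 48 × 8.723 = 418.704 MeV
Mass defect = 418.704 MeV / (931.5 MeV/u) = 0.4494944 u
Constituent mass = 22(1.007825) + 26(1.0086649) = 48.3974374 u
Atomic mass = 48.3974374 − 0.4494944 = 47.9479430 u ≈ 47.94794 u (to 5 decimal places)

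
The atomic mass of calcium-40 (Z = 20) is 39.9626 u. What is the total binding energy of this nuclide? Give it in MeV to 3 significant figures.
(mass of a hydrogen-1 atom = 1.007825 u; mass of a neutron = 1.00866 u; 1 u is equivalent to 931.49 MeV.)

342 MeV

Total constituent mass: 20 × 1.007825 + 20 × 1.00866 = 40.329700 u
Δm = 40.329700 − 39.9626 = 0.367100 u
Binding energy = Δm·c² = 0.367100 × 931.49 MeV/u = 341.950 MeV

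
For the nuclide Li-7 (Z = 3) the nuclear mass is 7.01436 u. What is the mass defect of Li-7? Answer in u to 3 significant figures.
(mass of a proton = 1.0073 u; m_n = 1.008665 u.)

The nucleus contains 3 protons and 7 − 3 = 4 neutrons.
Total constituent mass: 3 × 1.0073 + 4 × 1.008665 = 7.056560 u
The mass defect is 7.056560 − 7.01436 = 0.042200 u.

0.0422 u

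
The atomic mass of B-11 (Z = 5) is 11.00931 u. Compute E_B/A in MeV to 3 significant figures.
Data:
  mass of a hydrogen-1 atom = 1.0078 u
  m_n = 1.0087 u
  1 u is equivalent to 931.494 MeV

Mass of separated nucleons = 5(1.0078) + 6(1.0087) = 5.0390 + 6.0522 = 11.0912 u
Mass defect Δm = 11.0912 − 11.00931 = 0.08189 u
Converting to energy: 0.08189 u × 931.494 MeV/u = 76.2800 MeV
BE/A = 76.2800 MeV / 11 = 6.9345 MeV/nucleon

6.93 MeV/nucleon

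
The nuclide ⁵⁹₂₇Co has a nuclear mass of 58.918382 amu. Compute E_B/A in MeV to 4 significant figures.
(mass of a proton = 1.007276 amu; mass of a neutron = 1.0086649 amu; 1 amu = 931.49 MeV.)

Z = 27, so N = A − Z = 59 − 27 = 32.
Total constituent mass: 27 × 1.007276 + 32 × 1.0086649 = 59.4737288 amu
Mass defect Δm = 59.4737288 − 58.918382 = 0.5553468 amu
Converting to energy: 0.5553468 amu × 931.49 MeV/amu = 517.300 MeV
Dividing by A = 59 gives 8.768 MeV per nucleon.

8.768 MeV/nucleon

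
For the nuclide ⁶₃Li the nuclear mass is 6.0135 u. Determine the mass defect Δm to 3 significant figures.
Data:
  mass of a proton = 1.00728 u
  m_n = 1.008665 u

With 3 protons and 3 neutrons (A = 6):
Mass of separated nucleons = 3(1.00728) + 3(1.008665) = 3.02184 + 3.025995 = 6.047835 u
The mass defect is 6.047835 − 6.0135 = 0.034335 u.

0.0343 u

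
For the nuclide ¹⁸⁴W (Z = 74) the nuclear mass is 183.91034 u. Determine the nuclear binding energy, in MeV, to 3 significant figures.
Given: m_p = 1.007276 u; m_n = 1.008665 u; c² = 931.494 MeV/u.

Total constituent mass: 74 × 1.007276 + 110 × 1.008665 = 185.491574 u
Δm = 185.491574 − 183.91034 = 1.581234 u
Converting to energy: 1.581234 u × 931.494 MeV/u = 1472.91 MeV

1470 MeV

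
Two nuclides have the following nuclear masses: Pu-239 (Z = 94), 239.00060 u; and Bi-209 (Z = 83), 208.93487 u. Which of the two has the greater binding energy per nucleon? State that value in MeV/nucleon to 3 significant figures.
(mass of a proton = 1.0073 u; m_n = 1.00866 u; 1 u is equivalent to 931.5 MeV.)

Pu-239: Σm = 94(1.0073) + 145(1.00866) = 240.94190 u; Δm = 1.94130 u; E_B = 1808.3 MeV; E_B/A = 7.566 MeV
Bi-209: Σm = 83(1.0073) + 126(1.00866) = 210.69706 u; Δm = 1.76219 u; E_B = 1641.5 MeV; E_B/A = 7.854 MeV
Bi-209 has the higher binding energy per nucleon, so it is the more tightly bound nucleus.

Bi-209; 7.85 MeV/nucleon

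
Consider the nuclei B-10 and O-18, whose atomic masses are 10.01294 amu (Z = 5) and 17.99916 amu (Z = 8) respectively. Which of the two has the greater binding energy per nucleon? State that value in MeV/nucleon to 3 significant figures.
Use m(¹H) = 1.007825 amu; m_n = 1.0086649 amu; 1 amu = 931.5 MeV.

O-18; 7.77 MeV/nucleon

B-10: Σm = 5(1.007825) + 5(1.0086649) = 10.0824495 amu; Δm = 0.0695095 amu; E_B = 64.748 MeV; E_B/A = 6.4748 MeV
O-18: Σm = 8(1.007825) + 10(1.0086649) = 18.1492490 amu; Δm = 0.1500890 amu; E_B = 139.81 MeV; E_B/A = 7.767 MeV
O-18 has the higher binding energy per nucleon, so it is the more tightly bound nucleus.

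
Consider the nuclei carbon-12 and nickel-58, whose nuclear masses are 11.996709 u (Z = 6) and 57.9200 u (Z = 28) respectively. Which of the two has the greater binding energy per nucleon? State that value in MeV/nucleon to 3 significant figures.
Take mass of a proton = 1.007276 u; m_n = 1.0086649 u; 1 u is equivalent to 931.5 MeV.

carbon-12: Σm = 6(1.007276) + 6(1.0086649) = 12.0956454 u; Δm = 0.0989364 u; E_B = 92.159 MeV; E_B/A = 7.680 MeV
nickel-58: Σm = 28(1.007276) + 30(1.0086649) = 58.4636750 u; Δm = 0.5436750 u; E_B = 506.43 MeV; E_B/A = 8.732 MeV
nickel-58 has the higher binding energy per nucleon, so it is the more tightly bound nucleus.

nickel-58; 8.73 MeV/nucleon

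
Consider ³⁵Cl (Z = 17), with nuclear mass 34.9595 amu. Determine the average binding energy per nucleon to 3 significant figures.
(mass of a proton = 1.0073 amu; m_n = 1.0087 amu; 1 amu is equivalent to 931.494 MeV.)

Σm = 17·m_p + 18·m_n = 17.1241 + 18.1566 = 35.2807 amu
Mass defect Δm = 35.2807 − 34.9595 = 0.3212 amu
Binding energy = Δm·c² = 0.3212 × 931.494 MeV/amu = 299.196 MeV
Per nucleon: 299.196 / 35 = 8.548 MeV

8.55 MeV/nucleon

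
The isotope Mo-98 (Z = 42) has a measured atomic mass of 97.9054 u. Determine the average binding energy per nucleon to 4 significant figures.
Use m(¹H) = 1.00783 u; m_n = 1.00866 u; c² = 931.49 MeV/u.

With 42 protons and 56 neutrons (A = 98):
Σm = 42·m(¹H) + 56·m_n = 42.32886 + 56.48496 = 98.81382 u
The mass defect is 98.81382 − 97.9054 = 0.90842 u.
Converting to energy: 0.90842 u × 931.49 MeV/u = 846.184 MeV
Per nucleon: 846.184 / 98 = 8.635 MeV

8.635 MeV/nucleon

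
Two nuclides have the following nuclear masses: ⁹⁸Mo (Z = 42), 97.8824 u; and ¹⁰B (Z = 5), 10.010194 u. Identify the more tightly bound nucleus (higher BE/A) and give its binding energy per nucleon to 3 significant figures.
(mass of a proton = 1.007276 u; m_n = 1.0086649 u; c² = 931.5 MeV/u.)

⁹⁸Mo: Σm = 42(1.007276) + 56(1.0086649) = 98.7908264 u; Δm = 0.9084264 u; E_B = 846.20 MeV; E_B/A = 8.6347 MeV
¹⁰B: Σm = 5(1.007276) + 5(1.0086649) = 10.0797045 u; Δm = 0.0695105 u; E_B = 64.749 MeV; E_B/A = 6.4749 MeV
⁹⁸Mo has the higher binding energy per nucleon, so it is the more tightly bound nucleus.

⁹⁸Mo; 8.63 MeV/nucleon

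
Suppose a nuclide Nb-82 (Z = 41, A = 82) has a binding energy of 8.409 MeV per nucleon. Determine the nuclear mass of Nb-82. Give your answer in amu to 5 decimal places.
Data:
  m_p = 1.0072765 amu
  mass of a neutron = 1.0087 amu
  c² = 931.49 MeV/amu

Total binding energy = 82 × 8.409 = 689.538 MeV
Mass defect = 689.538 MeV / (931.49 MeV/amu) = 0.7402527 amu
Constituent mass = 41(1.0072765) + 41(1.0087) = 82.6550365 amu
Nuclear mass = 82.6550365 − 0.7402527 = 81.9147838 amu ≈ 81.91478 amu (to 5 decimal places)

81.91478 amu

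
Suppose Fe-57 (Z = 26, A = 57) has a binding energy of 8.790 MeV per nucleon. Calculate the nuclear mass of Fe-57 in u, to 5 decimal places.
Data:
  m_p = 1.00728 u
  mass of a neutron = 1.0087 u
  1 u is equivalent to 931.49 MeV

56.92110 u

Total binding energy = 57 × 8.790 = 501.030 MeV
Mass defect = 501.030 MeV / (931.49 MeV/u) = 0.5378802 u
Constituent mass = 26(1.00728) + 31(1.0087) = 57.45898 u
Nuclear mass = 57.45898 − 0.5378802 = 56.9210998 u ≈ 56.92110 u (to 5 decimal places)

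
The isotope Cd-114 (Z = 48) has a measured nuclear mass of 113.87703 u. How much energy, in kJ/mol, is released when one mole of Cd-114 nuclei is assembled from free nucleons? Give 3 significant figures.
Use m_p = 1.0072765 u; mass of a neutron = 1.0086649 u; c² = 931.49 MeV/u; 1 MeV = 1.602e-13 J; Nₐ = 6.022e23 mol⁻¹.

9.38e+10 kJ/mol

Z = 48, so N = A − Z = 114 − 48 = 66.
Mass of separated nucleons = 48(1.0072765) + 66(1.0086649) = 48.3492720 + 66.5718834 = 114.9211554 u
Mass defect Δm = 114.9211554 − 113.87703 = 1.0441254 u
Converting to energy: 1.0441254 u × 931.49 MeV/u = 972.592 MeV
Per nucleus in joules: 972.592 MeV × 1.602e-13 J/MeV = 1.5581e-10 J
Per mole: 1.5581e-10 J × 6.022e23 mol⁻¹ = 9.3829e+13 J/mol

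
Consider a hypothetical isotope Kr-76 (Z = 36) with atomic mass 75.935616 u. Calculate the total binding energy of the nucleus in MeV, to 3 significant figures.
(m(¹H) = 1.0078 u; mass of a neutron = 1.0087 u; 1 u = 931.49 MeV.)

646 MeV

Z = 36, so N = A − Z = 76 − 36 = 40.
Σm = 36·m(¹H) + 40·m_n = 36.2808 + 40.3480 = 76.6288 u
Mass defect Δm = 76.6288 − 75.935616 = 0.693184 u
Binding energy = Δm·c² = 0.693184 × 931.49 MeV/u = 645.694 MeV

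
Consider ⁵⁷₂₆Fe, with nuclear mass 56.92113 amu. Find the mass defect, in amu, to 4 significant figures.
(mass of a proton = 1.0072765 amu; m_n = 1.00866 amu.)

The nucleus contains 26 protons and 57 − 26 = 31 neutrons.
Mass of separated nucleons = 26(1.0072765) + 31(1.00866) = 26.1891890 + 31.26846 = 57.4576490 amu
The mass defect is 57.4576490 − 56.92113 = 0.5365190 amu.

0.5365 amu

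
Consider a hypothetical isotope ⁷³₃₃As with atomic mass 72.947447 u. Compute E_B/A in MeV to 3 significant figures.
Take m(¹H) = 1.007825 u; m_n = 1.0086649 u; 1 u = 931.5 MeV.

The nucleus contains 33 protons and 73 − 33 = 40 neutrons.
Total constituent mass: 33 × 1.007825 + 40 × 1.0086649 = 73.6048210 u
The mass defect is 73.6048210 − 72.947447 = 0.6573740 u.
E_B = 0.6573740 × 931.5 = 612.344 MeV
Per nucleon: 612.344 / 73 = 8.388 MeV

8.39 MeV/nucleon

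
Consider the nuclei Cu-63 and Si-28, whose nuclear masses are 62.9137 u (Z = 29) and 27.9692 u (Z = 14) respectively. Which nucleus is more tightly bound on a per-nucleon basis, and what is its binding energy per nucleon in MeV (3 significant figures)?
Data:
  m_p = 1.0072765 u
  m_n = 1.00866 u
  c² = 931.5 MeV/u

Cu-63: Σm = 29(1.0072765) + 34(1.00866) = 63.5054585 u; Δm = 0.5917585 u; E_B = 551.22 MeV; E_B/A = 8.750 MeV
Si-28: Σm = 14(1.0072765) + 14(1.00866) = 28.2231110 u; Δm = 0.2539110 u; E_B = 236.52 MeV; E_B/A = 8.447 MeV
Cu-63 has the higher binding energy per nucleon, so it is the more tightly bound nucleus.

Cu-63; 8.75 MeV/nucleon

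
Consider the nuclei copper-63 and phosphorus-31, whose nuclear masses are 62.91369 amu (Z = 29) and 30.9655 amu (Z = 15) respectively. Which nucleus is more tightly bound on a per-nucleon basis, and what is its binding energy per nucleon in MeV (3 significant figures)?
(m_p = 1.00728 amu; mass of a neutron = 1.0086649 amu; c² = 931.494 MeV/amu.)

copper-63: Σm = 29(1.00728) + 34(1.0086649) = 63.5057266 amu; Δm = 0.5920366 amu; E_B = 551.48 MeV; E_B/A = 8.754 MeV
phosphorus-31: Σm = 15(1.00728) + 16(1.0086649) = 31.2478384 amu; Δm = 0.2823384 amu; E_B = 263.00 MeV; E_B/A = 8.484 MeV
copper-63 has the higher binding energy per nucleon, so it is the more tightly bound nucleus.

copper-63; 8.75 MeV/nucleon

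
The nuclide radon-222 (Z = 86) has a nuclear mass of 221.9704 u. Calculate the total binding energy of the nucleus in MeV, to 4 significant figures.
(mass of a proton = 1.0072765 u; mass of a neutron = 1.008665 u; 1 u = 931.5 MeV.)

1708 MeV

Total constituent mass: 86 × 1.0072765 + 136 × 1.008665 = 223.8042190 u
Δm = 223.8042190 − 221.9704 = 1.8338190 u
Binding energy = Δm·c² = 1.8338190 × 931.5 MeV/u = 1708.20 MeV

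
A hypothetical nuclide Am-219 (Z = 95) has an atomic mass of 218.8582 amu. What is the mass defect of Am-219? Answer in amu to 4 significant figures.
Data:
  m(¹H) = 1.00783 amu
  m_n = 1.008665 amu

The nucleus contains 95 protons and 219 − 95 = 124 neutrons.
Total constituent mass: 95 × 1.00783 + 124 × 1.008665 = 220.818310 amu
Mass defect Δm = 220.818310 − 218.8582 = 1.960110 amu

1.960 amu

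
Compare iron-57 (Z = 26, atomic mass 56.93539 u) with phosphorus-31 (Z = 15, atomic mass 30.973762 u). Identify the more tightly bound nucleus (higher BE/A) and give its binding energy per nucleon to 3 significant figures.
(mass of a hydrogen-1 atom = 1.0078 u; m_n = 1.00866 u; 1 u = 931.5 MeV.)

iron-57; 8.76 MeV/nucleon

iron-57: Σm = 26(1.0078) + 31(1.00866) = 57.47126 u; Δm = 0.53587 u; E_B = 499.16 MeV; E_B/A = 8.757 MeV
phosphorus-31: Σm = 15(1.0078) + 16(1.00866) = 31.25556 u; Δm = 0.281798 u; E_B = 262.495 MeV; E_B/A = 8.468 MeV
iron-57 has the higher binding energy per nucleon, so it is the more tightly bound nucleus.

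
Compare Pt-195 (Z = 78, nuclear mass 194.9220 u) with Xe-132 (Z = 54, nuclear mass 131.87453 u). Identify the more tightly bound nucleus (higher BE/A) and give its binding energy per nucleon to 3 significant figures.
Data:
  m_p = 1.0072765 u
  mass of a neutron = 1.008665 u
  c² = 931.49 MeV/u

Xe-132; 8.43 MeV/nucleon

Pt-195: Σm = 78(1.0072765) + 117(1.008665) = 196.5813720 u; Δm = 1.6593720 u; E_B = 1545.7 MeV; E_B/A = 7.927 MeV
Xe-132: Σm = 54(1.0072765) + 78(1.008665) = 133.0688010 u; Δm = 1.1942710 u; E_B = 1112.5 MeV; E_B/A = 8.428 MeV
Xe-132 has the higher binding energy per nucleon, so it is the more tightly bound nucleus.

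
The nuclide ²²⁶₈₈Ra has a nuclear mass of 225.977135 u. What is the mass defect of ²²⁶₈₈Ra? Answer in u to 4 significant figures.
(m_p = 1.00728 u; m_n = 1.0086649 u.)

Total constituent mass: 88 × 1.00728 + 138 × 1.0086649 = 227.8363962 u
The mass defect is 227.8363962 − 225.977135 = 1.8592612 u.

1.859 u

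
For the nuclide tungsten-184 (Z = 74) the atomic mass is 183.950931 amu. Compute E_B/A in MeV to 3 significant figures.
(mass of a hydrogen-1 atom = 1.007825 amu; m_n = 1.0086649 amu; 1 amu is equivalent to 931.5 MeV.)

8.01 MeV/nucleon

Z = 74, so N = A − Z = 184 − 74 = 110.
Mass of separated nucleons = 74(1.007825) + 110(1.0086649) = 74.579050 + 110.9531390 = 185.5321890 amu
Mass defect Δm = 185.5321890 − 183.950931 = 1.5812580 amu
E_B = 1.5812580 × 931.5 = 1472.94 MeV
Dividing by A = 184 gives 8.005 MeV per nucleon.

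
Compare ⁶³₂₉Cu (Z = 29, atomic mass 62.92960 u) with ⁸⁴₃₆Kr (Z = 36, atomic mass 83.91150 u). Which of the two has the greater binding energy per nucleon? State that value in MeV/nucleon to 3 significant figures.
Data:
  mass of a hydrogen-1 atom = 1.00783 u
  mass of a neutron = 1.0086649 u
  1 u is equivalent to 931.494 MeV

⁶³₂₉Cu; 8.75 MeV/nucleon

⁶³₂₉Cu: Σm = 29(1.00783) + 34(1.0086649) = 63.5216766 u; Δm = 0.5920766 u; E_B = 551.52 MeV; E_B/A = 8.754 MeV
⁸⁴₃₆Kr: Σm = 36(1.00783) + 48(1.0086649) = 84.6977952 u; Δm = 0.7862952 u; E_B = 732.43 MeV; E_B/A = 8.719 MeV
⁶³₂₉Cu has the higher binding energy per nucleon, so it is the more tightly bound nucleus.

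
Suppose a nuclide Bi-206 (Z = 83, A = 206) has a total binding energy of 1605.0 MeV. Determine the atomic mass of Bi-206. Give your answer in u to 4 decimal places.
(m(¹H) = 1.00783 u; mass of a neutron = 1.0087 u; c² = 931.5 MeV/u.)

Mass defect = 1605.0 MeV / (931.5 MeV/u) = 1.723027 u
Constituent mass = 83(1.00783) + 123(1.0087) = 207.71999 u
Atomic mass = 207.71999 − 1.723027 = 205.996963 u ≈ 205.9970 u (to 4 decimal places)

205.9970 u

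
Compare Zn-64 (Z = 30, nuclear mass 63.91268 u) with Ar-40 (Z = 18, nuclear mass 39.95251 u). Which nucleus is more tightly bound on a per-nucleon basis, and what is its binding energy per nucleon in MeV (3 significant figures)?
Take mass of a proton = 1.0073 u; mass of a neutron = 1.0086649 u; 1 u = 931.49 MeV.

Zn-64: Σm = 30(1.0073) + 34(1.0086649) = 64.5136066 u; Δm = 0.6009266 u; E_B = 559.76 MeV; E_B/A = 8.746 MeV
Ar-40: Σm = 18(1.0073) + 22(1.0086649) = 40.3220278 u; Δm = 0.3695178 u; E_B = 344.20 MeV; E_B/A = 8.605 MeV
Zn-64 has the higher binding energy per nucleon, so it is the more tightly bound nucleus.

Zn-64; 8.75 MeV/nucleon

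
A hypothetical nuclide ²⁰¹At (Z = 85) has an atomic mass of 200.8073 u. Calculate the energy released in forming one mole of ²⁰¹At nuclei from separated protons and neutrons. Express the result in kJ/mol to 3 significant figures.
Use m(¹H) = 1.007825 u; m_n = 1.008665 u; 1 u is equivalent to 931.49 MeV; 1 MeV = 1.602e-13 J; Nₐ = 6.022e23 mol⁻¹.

1.67e+11 kJ/mol

Σm = 85·m(¹H) + 116·m_n = 85.665125 + 117.005140 = 202.670265 u
Mass defect Δm = 202.670265 − 200.8073 = 1.862965 u
Binding energy = Δm·c² = 1.862965 × 931.49 MeV/u = 1735.33 MeV
Per nucleus in joules: 1735.33 MeV × 1.602e-13 J/MeV = 2.7800e-10 J
Per mole: 2.7800e-10 J × 6.022e23 mol⁻¹ = 1.6741e+14 J/mol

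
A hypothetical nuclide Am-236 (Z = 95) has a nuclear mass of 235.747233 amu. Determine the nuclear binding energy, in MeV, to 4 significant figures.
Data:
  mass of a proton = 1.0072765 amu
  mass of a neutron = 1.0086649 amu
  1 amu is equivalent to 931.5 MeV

With 95 protons and 141 neutrons (A = 236):
Σm = 95·m_p + 141·m_n = 95.6912675 + 142.2217509 = 237.9130184 amu
The mass defect is 237.9130184 − 235.747233 = 2.1657854 amu.
E_B = 2.1657854 × 931.5 = 2017.43 MeV

2017 MeV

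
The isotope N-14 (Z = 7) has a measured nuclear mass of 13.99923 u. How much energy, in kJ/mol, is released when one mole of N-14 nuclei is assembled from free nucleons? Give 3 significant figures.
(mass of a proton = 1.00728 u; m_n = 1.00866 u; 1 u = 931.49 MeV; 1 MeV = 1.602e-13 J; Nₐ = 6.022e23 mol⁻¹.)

1.01e+10 kJ/mol

Z = 7, so N = A − Z = 14 − 7 = 7.
Mass of separated nucleons = 7(1.00728) + 7(1.00866) = 7.05096 + 7.06062 = 14.11158 u
The mass defect is 14.11158 − 13.99923 = 0.11235 u.
E_B = 0.11235 × 931.49 = 104.653 MeV
Per nucleus in joules: 104.653 MeV × 1.602e-13 J/MeV = 1.6765e-11 J
Per mole: 1.6765e-11 J × 6.022e23 mol⁻¹ = 1.0096e+13 J/mol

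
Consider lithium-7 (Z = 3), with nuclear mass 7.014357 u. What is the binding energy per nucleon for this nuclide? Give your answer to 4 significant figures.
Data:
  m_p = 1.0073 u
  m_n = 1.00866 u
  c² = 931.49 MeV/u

The nucleus contains 3 protons and 7 − 3 = 4 neutrons.
Mass of separated nucleons = 3(1.0073) + 4(1.00866) = 3.0219 + 4.03464 = 7.05654 u
Mass defect Δm = 7.05654 − 7.014357 = 0.042183 u
Converting to energy: 0.042183 u × 931.49 MeV/u = 39.2930 MeV
Per nucleon: 39.2930 / 7 = 5.613 MeV

5.613 MeV/nucleon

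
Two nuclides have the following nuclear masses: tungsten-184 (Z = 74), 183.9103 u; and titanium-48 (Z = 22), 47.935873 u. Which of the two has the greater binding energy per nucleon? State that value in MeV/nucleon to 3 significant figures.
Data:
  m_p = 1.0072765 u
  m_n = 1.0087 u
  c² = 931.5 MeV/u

tungsten-184: Σm = 74(1.0072765) + 110(1.0087) = 185.4954610 u; Δm = 1.5851610 u; E_B = 1476.58 MeV; E_B/A = 8.0249 MeV
titanium-48: Σm = 22(1.0072765) + 26(1.0087) = 48.3862830 u; Δm = 0.4504100 u; E_B = 419.56 MeV; E_B/A = 8.741 MeV
titanium-48 has the higher binding energy per nucleon, so it is the more tightly bound nucleus.

titanium-48; 8.74 MeV/nucleon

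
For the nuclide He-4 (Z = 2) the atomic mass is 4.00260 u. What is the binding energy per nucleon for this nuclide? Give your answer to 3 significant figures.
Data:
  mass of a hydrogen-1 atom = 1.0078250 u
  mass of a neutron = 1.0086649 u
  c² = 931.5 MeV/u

7.07 MeV/nucleon

The nucleus contains 2 protons and 4 − 2 = 2 neutrons.
Mass of separated nucleons = 2(1.0078250) + 2(1.0086649) = 2.0156500 + 2.0173298 = 4.0329798 u
Δm = 4.0329798 − 4.00260 = 0.0303798 u
Converting to energy: 0.0303798 u × 931.5 MeV/u = 28.2988 MeV
Dividing by A = 4 gives 7.0747 MeV per nucleon.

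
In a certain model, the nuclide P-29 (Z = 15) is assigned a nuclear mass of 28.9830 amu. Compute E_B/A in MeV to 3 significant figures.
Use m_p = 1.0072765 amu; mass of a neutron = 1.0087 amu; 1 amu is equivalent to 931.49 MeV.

Mass of separated nucleons = 15(1.0072765) + 14(1.0087) = 15.1091475 + 14.1218 = 29.2309475 amu
Δm = 29.2309475 − 28.9830 = 0.2479475 amu
Binding energy = Δm·c² = 0.2479475 × 931.49 MeV/amu = 230.961 MeV
BE/A = 230.961 MeV / 29 = 7.964 MeV/nucleon

7.96 MeV/nucleon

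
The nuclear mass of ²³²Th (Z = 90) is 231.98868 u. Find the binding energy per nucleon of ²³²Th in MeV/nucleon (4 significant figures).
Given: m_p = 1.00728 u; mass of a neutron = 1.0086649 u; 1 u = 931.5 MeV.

The nucleus contains 90 protons and 232 − 90 = 142 neutrons.
Total constituent mass: 90 × 1.00728 + 142 × 1.0086649 = 233.8856158 u
Δm = 233.8856158 − 231.98868 = 1.8969358 u
Binding energy = Δm·c² = 1.8969358 × 931.5 MeV/u = 1767.00 MeV
Dividing by A = 232 gives 7.616 MeV per nucleon.

7.616 MeV/nucleon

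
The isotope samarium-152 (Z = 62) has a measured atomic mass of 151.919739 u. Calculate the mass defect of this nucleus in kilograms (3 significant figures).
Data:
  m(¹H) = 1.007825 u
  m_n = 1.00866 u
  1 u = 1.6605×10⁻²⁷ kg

Z = 62, so N = A − Z = 152 − 62 = 90.
Mass of separated nucleons = 62(1.007825) + 90(1.00866) = 62.485150 + 90.77940 = 153.264550 u
The mass defect is 153.264550 − 151.919739 = 1.344811 u.
In SI units: 1.344811 u × 1.6605×10⁻²⁷ kg/u = 2.2331e-27 kg

2.23e-27 kg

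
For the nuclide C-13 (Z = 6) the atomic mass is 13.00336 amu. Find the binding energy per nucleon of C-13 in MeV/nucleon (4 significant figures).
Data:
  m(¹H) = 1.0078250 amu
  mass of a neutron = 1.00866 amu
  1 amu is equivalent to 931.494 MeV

The nucleus contains 6 protons and 13 − 6 = 7 neutrons.
Mass of separated nucleons = 6(1.0078250) + 7(1.00866) = 6.0469500 + 7.06062 = 13.1075700 amu
Mass defect Δm = 13.1075700 − 13.00336 = 0.1042100 amu
Binding energy = Δm·c² = 0.1042100 × 931.494 MeV/amu = 97.0710 MeV
BE/A = 97.0710 MeV / 13 = 7.467 MeV/nucleon

7.467 MeV/nucleon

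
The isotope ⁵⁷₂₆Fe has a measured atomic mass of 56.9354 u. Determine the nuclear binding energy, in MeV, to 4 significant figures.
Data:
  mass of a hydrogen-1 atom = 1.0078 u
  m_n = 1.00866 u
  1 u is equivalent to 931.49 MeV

499.1 MeV

With 26 protons and 31 neutrons (A = 57):
Total constituent mass: 26 × 1.0078 + 31 × 1.00866 = 57.47126 u
Δm = 57.47126 − 56.9354 = 0.53586 u
Binding energy = Δm·c² = 0.53586 × 931.49 MeV/u = 499.148 MeV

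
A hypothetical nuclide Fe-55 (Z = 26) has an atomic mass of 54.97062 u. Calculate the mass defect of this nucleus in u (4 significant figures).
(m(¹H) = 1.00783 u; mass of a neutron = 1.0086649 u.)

0.4842 u

With 26 protons and 29 neutrons (A = 55):
Σm = 26·m(¹H) + 29·m_n = 26.20358 + 29.2512821 = 55.4548621 u
Mass defect Δm = 55.4548621 − 54.97062 = 0.4842421 u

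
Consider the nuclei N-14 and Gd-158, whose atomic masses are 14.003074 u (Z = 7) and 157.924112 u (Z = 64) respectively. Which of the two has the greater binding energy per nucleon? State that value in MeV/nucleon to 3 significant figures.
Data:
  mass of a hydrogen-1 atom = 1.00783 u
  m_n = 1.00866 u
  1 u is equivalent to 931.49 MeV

Gd-158; 8.20 MeV/nucleon

N-14: Σm = 7(1.00783) + 7(1.00866) = 14.11543 u; Δm = 0.112356 u; E_B = 104.66 MeV; E_B/A = 7.476 MeV
Gd-158: Σm = 64(1.00783) + 94(1.00866) = 159.31516 u; Δm = 1.391048 u; E_B = 1295.7 MeV; E_B/A = 8.201 MeV
Gd-158 has the higher binding energy per nucleon, so it is the more tightly bound nucleus.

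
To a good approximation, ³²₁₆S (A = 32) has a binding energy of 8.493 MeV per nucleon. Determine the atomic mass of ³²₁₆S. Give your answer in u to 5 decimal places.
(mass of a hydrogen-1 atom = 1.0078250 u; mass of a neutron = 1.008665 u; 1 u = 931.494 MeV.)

31.97208 u

Total binding energy = 32 × 8.493 = 271.776 MeV
Mass defect = 271.776 MeV / (931.494 MeV/u) = 0.2917636 u
Constituent mass = 16(1.0078250) + 16(1.008665) = 32.2638400 u
Atomic mass = 32.2638400 − 0.2917636 = 31.9720764 u ≈ 31.97208 u (to 5 decimal places)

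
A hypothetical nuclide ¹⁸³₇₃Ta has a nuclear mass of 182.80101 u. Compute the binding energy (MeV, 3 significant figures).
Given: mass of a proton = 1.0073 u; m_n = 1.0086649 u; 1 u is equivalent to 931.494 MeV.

Z = 73, so N = A − Z = 183 − 73 = 110.
Mass of separated nucleons = 73(1.0073) + 110(1.0086649) = 73.5329 + 110.9531390 = 184.4860390 u
Mass defect Δm = 184.4860390 − 182.80101 = 1.6850290 u
E_B = 1.6850290 × 931.494 = 1569.59 MeV

1570 MeV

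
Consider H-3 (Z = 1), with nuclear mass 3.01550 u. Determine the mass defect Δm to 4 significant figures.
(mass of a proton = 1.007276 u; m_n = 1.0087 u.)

The nucleus contains 1 protons and 3 − 1 = 2 neutrons.
Total constituent mass: 1 × 1.007276 + 2 × 1.0087 = 3.024676 u
Mass defect Δm = 3.024676 − 3.01550 = 0.009176 u

0.009176 u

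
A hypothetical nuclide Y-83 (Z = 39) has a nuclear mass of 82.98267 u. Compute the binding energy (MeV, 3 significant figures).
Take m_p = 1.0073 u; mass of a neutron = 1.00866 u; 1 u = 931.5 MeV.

The nucleus contains 39 protons and 83 − 39 = 44 neutrons.
Total constituent mass: 39 × 1.0073 + 44 × 1.00866 = 83.66574 u
Δm = 83.66574 − 82.98267 = 0.68307 u
Binding energy = Δm·c² = 0.68307 × 931.5 MeV/u = 636.280 MeV

636 MeV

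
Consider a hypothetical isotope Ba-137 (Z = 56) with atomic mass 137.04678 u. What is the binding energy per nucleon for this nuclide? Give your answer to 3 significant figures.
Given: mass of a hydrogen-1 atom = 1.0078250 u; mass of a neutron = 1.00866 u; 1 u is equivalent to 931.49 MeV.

With 56 protons and 81 neutrons (A = 137):
Mass of separated nucleons = 56(1.0078250) + 81(1.00866) = 56.4382000 + 81.70146 = 138.1396600 u
Mass defect Δm = 138.1396600 − 137.04678 = 1.0928800 u
E_B = 1.0928800 × 931.49 = 1018.01 MeV
Dividing by A = 137 gives 7.431 MeV per nucleon.

7.43 MeV/nucleon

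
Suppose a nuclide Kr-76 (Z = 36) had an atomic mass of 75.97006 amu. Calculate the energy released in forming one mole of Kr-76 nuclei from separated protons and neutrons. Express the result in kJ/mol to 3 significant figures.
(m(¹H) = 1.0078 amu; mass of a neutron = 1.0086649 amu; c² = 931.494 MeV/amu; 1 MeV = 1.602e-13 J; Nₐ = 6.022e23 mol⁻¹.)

The nucleus contains 36 protons and 76 − 36 = 40 neutrons.
Σm = 36·m(¹H) + 40·m_n = 36.2808 + 40.3465960 = 76.6273960 amu
The mass defect is 76.6273960 − 75.97006 = 0.6573360 amu.
Binding energy = Δm·c² = 0.6573360 × 931.494 MeV/amu = 612.305 MeV
Per nucleus in joules: 612.305 MeV × 1.602e-13 J/MeV = 9.8091e-11 J
Per mole: 9.8091e-11 J × 6.022e23 mol⁻¹ = 5.9070e+13 J/mol

5.91e+10 kJ/mol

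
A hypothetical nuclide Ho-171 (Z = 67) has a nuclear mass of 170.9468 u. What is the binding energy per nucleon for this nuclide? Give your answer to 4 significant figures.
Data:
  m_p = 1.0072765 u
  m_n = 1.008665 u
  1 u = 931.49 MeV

7.854 MeV/nucleon

With 67 protons and 104 neutrons (A = 171):
Mass of separated nucleons = 67(1.0072765) + 104(1.008665) = 67.4875255 + 104.901160 = 172.3886855 u
Δm = 172.3886855 − 170.9468 = 1.4418855 u
E_B = 1.4418855 × 931.49 = 1343.10 MeV
Dividing by A = 171 gives 7.854 MeV per nucleon.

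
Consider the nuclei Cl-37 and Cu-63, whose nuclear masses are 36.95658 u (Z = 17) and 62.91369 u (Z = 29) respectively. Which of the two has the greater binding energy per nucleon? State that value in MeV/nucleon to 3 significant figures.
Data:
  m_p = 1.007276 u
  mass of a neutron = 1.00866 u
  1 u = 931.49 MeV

Cl-37: Σm = 17(1.007276) + 20(1.00866) = 37.296892 u; Δm = 0.340312 u; E_B = 316.997 MeV; E_B/A = 8.567 MeV
Cu-63: Σm = 29(1.007276) + 34(1.00866) = 63.505444 u; Δm = 0.591754 u; E_B = 551.21 MeV; E_B/A = 8.749 MeV
Cu-63 has the higher binding energy per nucleon, so it is the more tightly bound nucleus.

Cu-63; 8.75 MeV/nucleon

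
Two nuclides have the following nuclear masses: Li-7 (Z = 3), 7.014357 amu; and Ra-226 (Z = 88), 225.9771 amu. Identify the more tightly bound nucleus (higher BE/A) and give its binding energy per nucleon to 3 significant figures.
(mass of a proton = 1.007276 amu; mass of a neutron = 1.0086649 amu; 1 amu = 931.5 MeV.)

Li-7: Σm = 3(1.007276) + 4(1.0086649) = 7.0564876 amu; Δm = 0.0421306 amu; E_B = 39.245 MeV; E_B/A = 5.606 MeV
Ra-226: Σm = 88(1.007276) + 138(1.0086649) = 227.8360442 amu; Δm = 1.8589442 amu; E_B = 1731.6 MeV; E_B/A = 7.662 MeV
Ra-226 has the higher binding energy per nucleon, so it is the more tightly bound nucleus.

Ra-226; 7.66 MeV/nucleon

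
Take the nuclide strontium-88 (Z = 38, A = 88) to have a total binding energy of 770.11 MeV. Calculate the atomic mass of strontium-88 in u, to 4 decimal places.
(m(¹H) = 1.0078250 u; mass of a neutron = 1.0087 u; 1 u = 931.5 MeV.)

Mass defect = 770.11 MeV / (931.5 MeV/u) = 0.826742 u
Constituent mass = 38(1.0078250) + 50(1.0087) = 88.7323500 u
Atomic mass = 88.7323500 − 0.826742 = 87.9056080 u ≈ 87.9056 u (to 4 decimal places)

87.9056 u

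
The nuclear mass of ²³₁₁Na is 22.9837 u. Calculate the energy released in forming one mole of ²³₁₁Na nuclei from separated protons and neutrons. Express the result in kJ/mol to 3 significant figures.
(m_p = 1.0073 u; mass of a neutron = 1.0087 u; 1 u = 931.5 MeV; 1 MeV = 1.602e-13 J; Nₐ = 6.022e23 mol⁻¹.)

Total constituent mass: 11 × 1.0073 + 12 × 1.0087 = 23.1847 u
Δm = 23.1847 − 22.9837 = 0.2010 u
Converting to energy: 0.2010 u × 931.5 MeV/u = 187.232 MeV
Per nucleus in joules: 187.232 MeV × 1.602e-13 J/MeV = 2.9995e-11 J
Per mole: 2.9995e-11 J × 6.022e23 mol⁻¹ = 1.8063e+13 J/mol

1.81e+10 kJ/mol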